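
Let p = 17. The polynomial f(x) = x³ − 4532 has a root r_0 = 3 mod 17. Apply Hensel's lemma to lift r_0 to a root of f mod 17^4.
r_3 = 7534 (mod 83521)

Hensel: r_{i+1} = r_i − f(r_i)/f′(r_i) mod 17^{i+2}, where f′(x) = 3x². Iterate:
  r_0 = 3 (mod 17)
  r_1 = 20 (mod 289)
  r_2 = 2621 (mod 4913)
  r_3 = 7534 (mod 83521)
Final: r = 7534 with f(r) ≡ 0 mod 17^4.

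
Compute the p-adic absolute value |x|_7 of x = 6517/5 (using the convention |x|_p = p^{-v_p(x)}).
|6517/5|_7 = 1/343

Step 1 — compute v_7(x) by factoring powers of 7 out of the numerator and denominator: v_7(6517/5) = 3. Step 2 — apply |x|_p = p^{-v_p(x)} = 7^{-3} = 1/343.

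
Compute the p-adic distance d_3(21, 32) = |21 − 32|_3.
d_3(21, 32) = 1

Step 1 — x − y = 21 − 32 = -11. Step 2 — v_3(-11) = 0 (factor: -11 = −(3^0 · 11); the sign does not affect v_p). Step 3 — |x − y|_3 = 3^{0} = 1.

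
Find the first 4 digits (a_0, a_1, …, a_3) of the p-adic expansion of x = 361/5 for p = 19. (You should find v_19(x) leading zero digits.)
(a_0, …, a_3) = (0, 0, 4, 15)

v_19(361/5) = 2, so a_0 = ... = a_1 = 0. Factor out: x = 19^2 · u with u = 1/5 a unit in ℤ_19. Expand u iteratively via a_{v+i} = u_i mod 19, u_{i+1} = (u_i − a_{v+i})/19:
  u_0 = 1/5;  a_2 = 4;  u_1 = (u_0 − 4)/19 = -1/5
  u_1 = -1/5;  a_3 = 15;  u_2 = (u_1 − 15)/19 = -4/5
Digits: (0, 0, 4, 15).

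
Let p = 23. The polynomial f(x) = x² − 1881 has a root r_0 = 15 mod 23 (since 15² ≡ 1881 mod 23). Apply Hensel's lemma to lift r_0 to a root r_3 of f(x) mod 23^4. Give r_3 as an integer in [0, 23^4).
r_3 = 183739 (mod 279841)

Hensel's recurrence: r_{i+1} = r_i − f(r_i)·(f′(r_i))^{-1} mod 23^{i+2}, with f′(x) = 2x. Iterate:
  r_0 = 15 (mod 23)
  r_1 = 176 (mod 529)
  r_2 = 1234 (mod 12167)
  r_3 = 183739 (mod 279841)
Final: r_3 = 183739, and one checks f(r_3) ≡ 0 mod 23^4.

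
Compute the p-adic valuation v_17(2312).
v_17(2312) = 2

v_17(n) is the largest exponent k such that 17^k divides n. Factor out: 2312 = 17^2 · 8. (Sign doesn't affect v_p.) So v_17(2312) = 2.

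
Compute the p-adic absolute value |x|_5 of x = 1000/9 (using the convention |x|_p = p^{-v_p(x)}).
|1000/9|_5 = 1/125

Step 1 — compute v_5(x) by factoring powers of 5 out of the numerator and denominator: v_5(1000/9) = 3. Step 2 — apply |x|_p = p^{-v_p(x)} = 5^{-3} = 1/125.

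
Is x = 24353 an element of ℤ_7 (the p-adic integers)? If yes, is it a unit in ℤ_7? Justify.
x ∈ ℤ_7 but not a unit; v_7(x) = 3 > 0

ℤ_7 = {x ∈ ℚ_7 : v_7(x) ≥ 0} and ℤ_7^× = {x ∈ ℤ_7 : v_7(x) = 0}. Here v_7(24353) = v_7(num) − v_7(den) = 3; compare against these criteria.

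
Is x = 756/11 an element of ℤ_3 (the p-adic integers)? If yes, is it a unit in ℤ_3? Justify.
x ∈ ℤ_3 but not a unit; v_3(x) = 3 > 0

ℤ_3 = {x ∈ ℚ_3 : v_3(x) ≥ 0} and ℤ_3^× = {x ∈ ℤ_3 : v_3(x) = 0}. Here v_3(756/11) = v_3(num) − v_3(den) = 3; compare against these criteria.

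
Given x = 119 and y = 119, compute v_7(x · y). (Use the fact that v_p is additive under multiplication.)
v_7(14161) = 2

v_p(x) = 1 (factor: 119 = 7^1 · 17); v_p(y) = 1 (factor: 119 = 7^1 · 17). Additivity: v_p(xy) = v_p(x) + v_p(y) = 1 + 1 = 2. (Direct check: xy = 14161 = 7^2 · (289).)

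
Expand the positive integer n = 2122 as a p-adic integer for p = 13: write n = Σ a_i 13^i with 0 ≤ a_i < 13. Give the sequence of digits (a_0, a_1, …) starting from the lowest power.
(a_0, a_1, …) = (3, 7, 12)

Repeated division by 13 gives the digits low-to-high: 2122 = 3 + 7·13^1 + 12·13^2. Digit sequence: (3, 7, 12).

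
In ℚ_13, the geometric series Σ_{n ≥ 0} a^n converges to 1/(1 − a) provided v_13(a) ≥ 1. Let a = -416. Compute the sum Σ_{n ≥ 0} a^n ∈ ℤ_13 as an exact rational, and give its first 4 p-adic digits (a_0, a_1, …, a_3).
Σ a^n = 1/(1 − a) = 1/417;  first 4 digits = (1, 7, 7, 5)

v_13(a) = 1 ≥ 1, so the series converges in ℤ_13 to 1/(1 − a) = 1/(1 − (-416)) = 1/417. Expand this rational in ℤ_13: compute digits iteratively via d_i = x_i mod 13, x_{i+1} = (x_i − d_i)/13. The first 4 digits are (1, 7, 7, 5).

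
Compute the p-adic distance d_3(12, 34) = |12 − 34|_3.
d_3(12, 34) = 1

Step 1 — x − y = 12 − 34 = -22. Step 2 — v_3(-22) = 0 (factor: -22 = −(3^0 · 22); the sign does not affect v_p). Step 3 — |x − y|_3 = 3^{0} = 1.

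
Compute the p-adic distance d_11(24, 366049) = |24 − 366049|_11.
d_11(24, 366049) = 1/14641

Step 1 — x − y = 24 − 366049 = -366025. Step 2 — v_11(-366025) = 4 (factor: -366025 = −(11^4 · 25); the sign does not affect v_p). Step 3 — |x − y|_11 = 11^{-4} = 1/14641.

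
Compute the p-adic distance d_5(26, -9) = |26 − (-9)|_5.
d_5(26, -9) = 1/5

Step 1 — x − y = 26 − (-9) = 35. Step 2 — v_5(35) = 1 (factor: 35 = (5^1 · 7); the sign does not affect v_p). Step 3 — |x − y|_5 = 5^{-1} = 1/5.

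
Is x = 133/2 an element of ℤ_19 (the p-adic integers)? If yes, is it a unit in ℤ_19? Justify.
x ∈ ℤ_19 but not a unit; v_19(x) = 1 > 0

ℤ_19 = {x ∈ ℚ_19 : v_19(x) ≥ 0} and ℤ_19^× = {x ∈ ℤ_19 : v_19(x) = 0}. Here v_19(133/2) = v_19(num) − v_19(den) = 1; compare against these criteria.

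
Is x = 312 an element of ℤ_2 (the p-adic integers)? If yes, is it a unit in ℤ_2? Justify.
x ∈ ℤ_2 but not a unit; v_2(x) = 3 > 0

ℤ_2 = {x ∈ ℚ_2 : v_2(x) ≥ 0} and ℤ_2^× = {x ∈ ℤ_2 : v_2(x) = 0}. Here v_2(312) = v_2(num) − v_2(den) = 3; compare against these criteria.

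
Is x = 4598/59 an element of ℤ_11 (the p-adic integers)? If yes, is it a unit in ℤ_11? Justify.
x ∈ ℤ_11 but not a unit; v_11(x) = 2 > 0

ℤ_11 = {x ∈ ℚ_11 : v_11(x) ≥ 0} and ℤ_11^× = {x ∈ ℤ_11 : v_11(x) = 0}. Here v_11(4598/59) = v_11(num) − v_11(den) = 2; compare against these criteria.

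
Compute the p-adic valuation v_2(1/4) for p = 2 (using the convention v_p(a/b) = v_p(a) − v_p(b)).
v_2(1/4) = -2

Factor powers of 2 from the numerator and denominator of the reduced fraction: 1 = 2^0 · 1 and 4 = 2^2 · 1. Apply v_p(a/b) = v_p(a) − v_p(b): v_2(1/4) = 0 − 2 = -2.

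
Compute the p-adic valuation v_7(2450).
v_7(2450) = 2

v_7(n) is the largest exponent k such that 7^k divides n. Factor out: 2450 = 7^2 · 50. (Sign doesn't affect v_p.) So v_7(2450) = 2.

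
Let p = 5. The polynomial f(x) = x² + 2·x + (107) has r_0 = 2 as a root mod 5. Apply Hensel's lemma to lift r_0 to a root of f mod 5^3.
r_2 = 112 (mod 125)

Hensel: r_{i+1} = r_i − f(r_i)·(f′(r_i))^{-1} mod 5^{i+2}, f′(x) = 2x + 2. Iterate:
  r_0 = 2 (mod 5)
  r_1 = 12 (mod 25)
  r_2 = 112 (mod 125)
Final: r = 112 satisfies f(r) ≡ 0 mod 5^3.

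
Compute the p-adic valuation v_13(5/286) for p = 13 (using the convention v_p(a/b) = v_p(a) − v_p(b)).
v_13(5/286) = -1

Factor powers of 13 from the numerator and denominator of the reduced fraction: 5 = 13^0 · 5 and 286 = 13^1 · 22. Apply v_p(a/b) = v_p(a) − v_p(b): v_13(5/286) = 0 − 1 = -1.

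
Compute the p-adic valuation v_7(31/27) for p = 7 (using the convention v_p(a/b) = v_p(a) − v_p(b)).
v_7(31/27) = 0

Factor powers of 7 from the numerator and denominator of the reduced fraction: 31 = 7^0 · 31 and 27 = 7^0 · 27. Apply v_p(a/b) = v_p(a) − v_p(b): v_7(31/27) = 0 − 0 = 0.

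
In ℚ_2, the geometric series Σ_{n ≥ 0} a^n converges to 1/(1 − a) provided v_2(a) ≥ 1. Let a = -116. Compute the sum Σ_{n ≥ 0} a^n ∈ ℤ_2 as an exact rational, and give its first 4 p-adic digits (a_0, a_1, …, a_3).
Σ a^n = 1/(1 − a) = 1/117;  first 4 digits = (1, 0, 1, 1)

v_2(a) = 2 ≥ 1, so the series converges in ℤ_2 to 1/(1 − a) = 1/(1 − (-116)) = 1/117. Expand this rational in ℤ_2: compute digits iteratively via d_i = x_i mod 2, x_{i+1} = (x_i − d_i)/2. The first 4 digits are (1, 0, 1, 1).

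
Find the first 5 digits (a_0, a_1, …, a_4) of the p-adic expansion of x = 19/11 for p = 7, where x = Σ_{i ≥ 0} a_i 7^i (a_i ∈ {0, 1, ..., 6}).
(a_0, …, a_4) = (3, 3, 4, 0, 5)

v_7(19/11) = 0 (numerator and denominator both coprime to 7), so x ∈ ℤ_7^×. Compute digits iteratively via a_i = x_i mod 7, x_{i+1} = (x_i − a_i)/7, with x_0 = x:
  x_0 = 19/11;  a_0 = 3;  x_1 = (x_0 − 3)/7 = -2/11
  x_1 = -2/11;  a_1 = 3;  x_2 = (x_1 − 3)/7 = -5/11
  x_2 = -5/11;  a_2 = 4;  x_3 = (x_2 − 4)/7 = -7/11
  x_3 = -7/11;  a_3 = 0;  x_4 = (x_3 − 0)/7 = -1/11
  x_4 = -1/11;  a_4 = 5;  x_5 = (x_4 − 5)/7 = -8/11
Digits: (3, 3, 4, 0, 5).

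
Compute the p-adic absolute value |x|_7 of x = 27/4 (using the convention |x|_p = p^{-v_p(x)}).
|27/4|_7 = 1

Step 1 — compute v_7(x) by factoring powers of 7 out of the numerator and denominator: v_7(27/4) = 0. Step 2 — apply |x|_p = p^{-v_p(x)} = 7^{0} = 1.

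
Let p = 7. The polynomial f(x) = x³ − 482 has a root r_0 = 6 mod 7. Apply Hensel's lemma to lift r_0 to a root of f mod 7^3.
r_2 = 13 (mod 343)

Hensel: r_{i+1} = r_i − f(r_i)/f′(r_i) mod 7^{i+2}, where f′(x) = 3x². Iterate:
  r_0 = 6 (mod 7)
  r_1 = 13 (mod 49)
  r_2 = 13 (mod 343)
Final: r = 13 with f(r) ≡ 0 mod 7^3.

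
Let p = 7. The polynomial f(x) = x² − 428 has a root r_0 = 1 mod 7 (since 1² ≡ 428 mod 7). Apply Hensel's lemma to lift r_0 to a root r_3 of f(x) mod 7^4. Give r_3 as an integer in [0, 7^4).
r_3 = 1562 (mod 2401)

Hensel's recurrence: r_{i+1} = r_i − f(r_i)·(f′(r_i))^{-1} mod 7^{i+2}, with f′(x) = 2x. Iterate:
  r_0 = 1 (mod 7)
  r_1 = 43 (mod 49)
  r_2 = 190 (mod 343)
  r_3 = 1562 (mod 2401)
Final: r_3 = 1562, and one checks f(r_3) ≡ 0 mod 7^4.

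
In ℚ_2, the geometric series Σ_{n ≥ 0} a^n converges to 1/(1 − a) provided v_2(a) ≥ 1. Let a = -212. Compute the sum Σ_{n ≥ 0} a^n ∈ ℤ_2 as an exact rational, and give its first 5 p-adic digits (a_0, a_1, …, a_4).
Σ a^n = 1/(1 − a) = 1/213;  first 5 digits = (1, 0, 1, 1, 1)

v_2(a) = 2 ≥ 1, so the series converges in ℤ_2 to 1/(1 − a) = 1/(1 − (-212)) = 1/213. Expand this rational in ℤ_2: compute digits iteratively via d_i = x_i mod 2, x_{i+1} = (x_i − d_i)/2. The first 5 digits are (1, 0, 1, 1, 1).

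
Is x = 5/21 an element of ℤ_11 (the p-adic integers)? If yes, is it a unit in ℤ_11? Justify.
x ∈ ℤ_11^× (unit); v_11(x) = 0

ℤ_11 = {x ∈ ℚ_11 : v_11(x) ≥ 0} and ℤ_11^× = {x ∈ ℤ_11 : v_11(x) = 0}. Here v_11(5/21) = v_11(num) − v_11(den) = 0; compare against these criteria.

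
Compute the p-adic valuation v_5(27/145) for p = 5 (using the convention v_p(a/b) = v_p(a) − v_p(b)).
v_5(27/145) = -1

Factor powers of 5 from the numerator and denominator of the reduced fraction: 27 = 5^0 · 27 and 145 = 5^1 · 29. Apply v_p(a/b) = v_p(a) − v_p(b): v_5(27/145) = 0 − 1 = -1.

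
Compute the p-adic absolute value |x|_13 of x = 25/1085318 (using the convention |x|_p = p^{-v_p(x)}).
|25/1085318|_13 = 28561

Step 1 — compute v_13(x) by factoring powers of 13 out of the numerator and denominator: v_13(25/1085318) = -4. Step 2 — apply |x|_p = p^{-v_p(x)} = 13^{4} = 28561.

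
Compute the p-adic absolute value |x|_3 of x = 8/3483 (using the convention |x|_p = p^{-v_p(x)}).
|8/3483|_3 = 81

Step 1 — compute v_3(x) by factoring powers of 3 out of the numerator and denominator: v_3(8/3483) = -4. Step 2 — apply |x|_p = p^{-v_p(x)} = 3^{4} = 81.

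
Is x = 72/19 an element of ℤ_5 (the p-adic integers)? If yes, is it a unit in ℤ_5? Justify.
x ∈ ℤ_5^× (unit); v_5(x) = 0

ℤ_5 = {x ∈ ℚ_5 : v_5(x) ≥ 0} and ℤ_5^× = {x ∈ ℤ_5 : v_5(x) = 0}. Here v_5(72/19) = v_5(num) − v_5(den) = 0; compare against these criteria.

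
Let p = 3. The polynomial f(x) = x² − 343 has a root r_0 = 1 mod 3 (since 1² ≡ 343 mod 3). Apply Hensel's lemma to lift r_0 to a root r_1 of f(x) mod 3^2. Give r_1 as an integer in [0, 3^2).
r_1 = 1 (mod 9)

Hensel's recurrence: r_{i+1} = r_i − f(r_i)·(f′(r_i))^{-1} mod 3^{i+2}, with f′(x) = 2x. Iterate:
  r_0 = 1 (mod 3)
  r_1 = 1 (mod 9)
Final: r_1 = 1, and one checks f(r_1) ≡ 0 mod 3^2.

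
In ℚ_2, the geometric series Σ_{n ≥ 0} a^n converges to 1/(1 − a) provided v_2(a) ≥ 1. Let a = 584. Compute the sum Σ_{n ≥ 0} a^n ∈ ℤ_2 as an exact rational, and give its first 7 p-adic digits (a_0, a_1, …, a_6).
Σ a^n = 1/(1 − a) = -1/583;  first 7 digits = (1, 0, 0, 1, 0, 0, 0)

v_2(a) = 3 ≥ 1, so the series converges in ℤ_2 to 1/(1 − a) = 1/(1 − 584) = -1/583. Expand this rational in ℤ_2: compute digits iteratively via d_i = x_i mod 2, x_{i+1} = (x_i − d_i)/2. The first 7 digits are (1, 0, 0, 1, 0, 0, 0).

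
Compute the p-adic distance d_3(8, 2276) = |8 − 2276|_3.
d_3(8, 2276) = 1/81

Step 1 — x − y = 8 − 2276 = -2268. Step 2 — v_3(-2268) = 4 (factor: -2268 = −(3^4 · 28); the sign does not affect v_p). Step 3 — |x − y|_3 = 3^{-4} = 1/81.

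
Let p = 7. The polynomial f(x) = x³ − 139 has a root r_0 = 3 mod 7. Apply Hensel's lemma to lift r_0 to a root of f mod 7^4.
r_3 = 1263 (mod 2401)

Hensel: r_{i+1} = r_i − f(r_i)/f′(r_i) mod 7^{i+2}, where f′(x) = 3x². Iterate:
  r_0 = 3 (mod 7)
  r_1 = 38 (mod 49)
  r_2 = 234 (mod 343)
  r_3 = 1263 (mod 2401)
Final: r = 1263 with f(r) ≡ 0 mod 7^4.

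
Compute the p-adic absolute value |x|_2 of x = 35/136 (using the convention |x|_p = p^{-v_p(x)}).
|35/136|_2 = 8

Step 1 — compute v_2(x) by factoring powers of 2 out of the numerator and denominator: v_2(35/136) = -3. Step 2 — apply |x|_p = p^{-v_p(x)} = 2^{3} = 8.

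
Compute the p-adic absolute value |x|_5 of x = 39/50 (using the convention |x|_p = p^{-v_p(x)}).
|39/50|_5 = 25

Step 1 — compute v_5(x) by factoring powers of 5 out of the numerator and denominator: v_5(39/50) = -2. Step 2 — apply |x|_p = p^{-v_p(x)} = 5^{2} = 25.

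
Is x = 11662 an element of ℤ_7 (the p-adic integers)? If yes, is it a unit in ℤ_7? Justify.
x ∈ ℤ_7 but not a unit; v_7(x) = 3 > 0

ℤ_7 = {x ∈ ℚ_7 : v_7(x) ≥ 0} and ℤ_7^× = {x ∈ ℤ_7 : v_7(x) = 0}. Here v_7(11662) = v_7(num) − v_7(den) = 3; compare against these criteria.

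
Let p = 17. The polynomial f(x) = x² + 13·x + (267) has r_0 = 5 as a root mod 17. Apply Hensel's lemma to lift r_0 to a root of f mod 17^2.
r_1 = 90 (mod 289)

Hensel: r_{i+1} = r_i − f(r_i)·(f′(r_i))^{-1} mod 17^{i+2}, f′(x) = 2x + 13. Iterate:
  r_0 = 5 (mod 17)
  r_1 = 90 (mod 289)
Final: r = 90 satisfies f(r) ≡ 0 mod 17^2.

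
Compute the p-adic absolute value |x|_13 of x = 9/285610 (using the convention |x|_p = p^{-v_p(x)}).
|9/285610|_13 = 28561

Step 1 — compute v_13(x) by factoring powers of 13 out of the numerator and denominator: v_13(9/285610) = -4. Step 2 — apply |x|_p = p^{-v_p(x)} = 13^{4} = 28561.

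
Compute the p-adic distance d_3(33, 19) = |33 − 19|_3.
d_3(33, 19) = 1

Step 1 — x − y = 33 − 19 = 14. Step 2 — v_3(14) = 0 (factor: 14 = (3^0 · 14); the sign does not affect v_p). Step 3 — |x − y|_3 = 3^{0} = 1.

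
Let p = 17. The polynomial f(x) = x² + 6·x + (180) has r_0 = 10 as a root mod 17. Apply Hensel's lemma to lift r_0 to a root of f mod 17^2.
r_1 = 197 (mod 289)

Hensel: r_{i+1} = r_i − f(r_i)·(f′(r_i))^{-1} mod 17^{i+2}, f′(x) = 2x + 6. Iterate:
  r_0 = 10 (mod 17)
  r_1 = 197 (mod 289)
Final: r = 197 satisfies f(r) ≡ 0 mod 17^2.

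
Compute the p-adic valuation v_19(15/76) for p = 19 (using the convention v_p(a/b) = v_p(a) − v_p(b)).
v_19(15/76) = -1

Factor powers of 19 from the numerator and denominator of the reduced fraction: 15 = 19^0 · 15 and 76 = 19^1 · 4. Apply v_p(a/b) = v_p(a) − v_p(b): v_19(15/76) = 0 − 1 = -1.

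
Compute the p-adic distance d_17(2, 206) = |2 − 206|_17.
d_17(2, 206) = 1/17

Step 1 — x − y = 2 − 206 = -204. Step 2 — v_17(-204) = 1 (factor: -204 = −(17^1 · 12); the sign does not affect v_p). Step 3 — |x − y|_17 = 17^{-1} = 1/17.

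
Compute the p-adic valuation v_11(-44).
v_11(-44) = 1

v_11(n) is the largest exponent k such that 11^k divides n. Factor out: -44 = -11^1 · 4. (Sign doesn't affect v_p.) So v_11(-44) = 1.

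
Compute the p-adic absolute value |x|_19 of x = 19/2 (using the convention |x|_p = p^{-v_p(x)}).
|19/2|_19 = 1/19

Step 1 — compute v_19(x) by factoring powers of 19 out of the numerator and denominator: v_19(19/2) = 1. Step 2 — apply |x|_p = p^{-v_p(x)} = 19^{-1} = 1/19.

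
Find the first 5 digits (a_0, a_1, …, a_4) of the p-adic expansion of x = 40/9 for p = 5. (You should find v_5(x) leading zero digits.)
(a_0, …, a_4) = (0, 2, 2, 4, 3)

v_5(40/9) = 1, so a_0 = ... = a_0 = 0. Factor out: x = 5^1 · u with u = 8/9 a unit in ℤ_5. Expand u iteratively via a_{v+i} = u_i mod 5, u_{i+1} = (u_i − a_{v+i})/5:
  u_0 = 8/9;  a_1 = 2;  u_1 = (u_0 − 2)/5 = -2/9
  u_1 = -2/9;  a_2 = 2;  u_2 = (u_1 − 2)/5 = -4/9
  u_2 = -4/9;  a_3 = 4;  u_3 = (u_2 − 4)/5 = -8/9
  u_3 = -8/9;  a_4 = 3;  u_4 = (u_3 − 3)/5 = -7/9
Digits: (0, 2, 2, 4, 3).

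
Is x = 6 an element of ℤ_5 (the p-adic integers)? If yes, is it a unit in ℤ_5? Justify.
x ∈ ℤ_5^× (unit); v_5(x) = 0

ℤ_5 = {x ∈ ℚ_5 : v_5(x) ≥ 0} and ℤ_5^× = {x ∈ ℤ_5 : v_5(x) = 0}. Here v_5(6) = v_5(num) − v_5(den) = 0; compare against these criteria.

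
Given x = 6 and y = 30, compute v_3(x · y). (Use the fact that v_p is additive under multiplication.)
v_3(180) = 2

v_p(x) = 1 (factor: 6 = 3^1 · 2); v_p(y) = 1 (factor: 30 = 3^1 · 10). Additivity: v_p(xy) = v_p(x) + v_p(y) = 1 + 1 = 2. (Direct check: xy = 180 = 3^2 · (20).)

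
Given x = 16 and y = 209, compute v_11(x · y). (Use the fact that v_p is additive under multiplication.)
v_11(3344) = 1

v_p(x) = 0 (factor: 16 = 11^0 · 16); v_p(y) = 1 (factor: 209 = 11^1 · 19). Additivity: v_p(xy) = v_p(x) + v_p(y) = 0 + 1 = 1. (Direct check: xy = 3344 = 11^1 · (304).)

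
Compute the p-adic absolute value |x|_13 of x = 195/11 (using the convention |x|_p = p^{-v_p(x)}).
|195/11|_13 = 1/13

Step 1 — compute v_13(x) by factoring powers of 13 out of the numerator and denominator: v_13(195/11) = 1. Step 2 — apply |x|_p = p^{-v_p(x)} = 13^{-1} = 1/13.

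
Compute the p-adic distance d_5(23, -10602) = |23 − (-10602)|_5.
d_5(23, -10602) = 1/625

Step 1 — x − y = 23 − (-10602) = 10625. Step 2 — v_5(10625) = 4 (factor: 10625 = (5^4 · 17); the sign does not affect v_p). Step 3 — |x − y|_5 = 5^{-4} = 1/625.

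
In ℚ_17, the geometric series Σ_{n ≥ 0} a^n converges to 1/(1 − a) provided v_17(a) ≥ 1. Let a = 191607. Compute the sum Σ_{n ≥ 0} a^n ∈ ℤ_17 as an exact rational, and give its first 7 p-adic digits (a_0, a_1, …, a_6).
Σ a^n = 1/(1 − a) = -1/191606;  first 7 digits = (1, 0, 0, 5, 2, 0, 8)

v_17(a) = 3 ≥ 1, so the series converges in ℤ_17 to 1/(1 − a) = 1/(1 − 191607) = -1/191606. Expand this rational in ℤ_17: compute digits iteratively via d_i = x_i mod 17, x_{i+1} = (x_i − d_i)/17. The first 7 digits are (1, 0, 0, 5, 2, 0, 8).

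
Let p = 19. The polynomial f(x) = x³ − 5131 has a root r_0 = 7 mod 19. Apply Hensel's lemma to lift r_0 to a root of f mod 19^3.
r_2 = 6847 (mod 6859)

Hensel: r_{i+1} = r_i − f(r_i)/f′(r_i) mod 19^{i+2}, where f′(x) = 3x². Iterate:
  r_0 = 7 (mod 19)
  r_1 = 349 (mod 361)
  r_2 = 6847 (mod 6859)
Final: r = 6847 with f(r) ≡ 0 mod 19^3.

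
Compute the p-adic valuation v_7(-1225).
v_7(-1225) = 2

v_7(n) is the largest exponent k such that 7^k divides n. Factor out: -1225 = -7^2 · 25. (Sign doesn't affect v_p.) So v_7(-1225) = 2.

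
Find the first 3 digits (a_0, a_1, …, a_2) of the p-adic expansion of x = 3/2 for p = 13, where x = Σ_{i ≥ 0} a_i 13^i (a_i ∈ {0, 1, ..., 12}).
(a_0, …, a_2) = (8, 6, 6)

v_13(3/2) = 0 (numerator and denominator both coprime to 13), so x ∈ ℤ_13^×. Compute digits iteratively via a_i = x_i mod 13, x_{i+1} = (x_i − a_i)/13, with x_0 = x:
  x_0 = 3/2;  a_0 = 8;  x_1 = (x_0 − 8)/13 = -1/2
  x_1 = -1/2;  a_1 = 6;  x_2 = (x_1 − 6)/13 = -1/2
  x_2 = -1/2;  a_2 = 6;  x_3 = (x_2 − 6)/13 = -1/2
Digits: (8, 6, 6).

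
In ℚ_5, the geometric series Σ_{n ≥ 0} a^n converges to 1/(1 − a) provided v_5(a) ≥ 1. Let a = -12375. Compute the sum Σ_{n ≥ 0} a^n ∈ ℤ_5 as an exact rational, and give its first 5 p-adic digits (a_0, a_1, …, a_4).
Σ a^n = 1/(1 − a) = 1/12376;  first 5 digits = (1, 0, 0, 1, 0)

v_5(a) = 3 ≥ 1, so the series converges in ℤ_5 to 1/(1 − a) = 1/(1 − (-12375)) = 1/12376. Expand this rational in ℤ_5: compute digits iteratively via d_i = x_i mod 5, x_{i+1} = (x_i − d_i)/5. The first 5 digits are (1, 0, 0, 1, 0).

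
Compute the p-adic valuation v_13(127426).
v_13(127426) = 3

v_13(n) is the largest exponent k such that 13^k divides n. Factor out: 127426 = 13^3 · 58. (Sign doesn't affect v_p.) So v_13(127426) = 3.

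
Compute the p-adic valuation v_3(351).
v_3(351) = 3

v_3(n) is the largest exponent k such that 3^k divides n. Factor out: 351 = 3^3 · 13. (Sign doesn't affect v_p.) So v_3(351) = 3.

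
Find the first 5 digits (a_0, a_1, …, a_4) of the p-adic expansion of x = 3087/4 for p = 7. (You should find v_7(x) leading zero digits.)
(a_0, …, a_4) = (0, 0, 0, 4, 5)

v_7(3087/4) = 3, so a_0 = ... = a_2 = 0. Factor out: x = 7^3 · u with u = 9/4 a unit in ℤ_7. Expand u iteratively via a_{v+i} = u_i mod 7, u_{i+1} = (u_i − a_{v+i})/7:
  u_0 = 9/4;  a_3 = 4;  u_1 = (u_0 − 4)/7 = -1/4
  u_1 = -1/4;  a_4 = 5;  u_2 = (u_1 − 5)/7 = -3/4
Digits: (0, 0, 0, 4, 5).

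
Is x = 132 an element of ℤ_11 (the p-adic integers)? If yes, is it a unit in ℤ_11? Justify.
x ∈ ℤ_11 but not a unit; v_11(x) = 1 > 0

ℤ_11 = {x ∈ ℚ_11 : v_11(x) ≥ 0} and ℤ_11^× = {x ∈ ℤ_11 : v_11(x) = 0}. Here v_11(132) = v_11(num) − v_11(den) = 1; compare against these criteria.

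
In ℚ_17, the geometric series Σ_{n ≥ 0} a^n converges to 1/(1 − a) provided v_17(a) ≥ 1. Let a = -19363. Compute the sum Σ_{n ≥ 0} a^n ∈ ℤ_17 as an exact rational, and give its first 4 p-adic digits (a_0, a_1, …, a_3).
Σ a^n = 1/(1 − a) = 1/19364;  first 4 digits = (1, 0, 1, 13)

v_17(a) = 2 ≥ 1, so the series converges in ℤ_17 to 1/(1 − a) = 1/(1 − (-19363)) = 1/19364. Expand this rational in ℤ_17: compute digits iteratively via d_i = x_i mod 17, x_{i+1} = (x_i − d_i)/17. The first 4 digits are (1, 0, 1, 13).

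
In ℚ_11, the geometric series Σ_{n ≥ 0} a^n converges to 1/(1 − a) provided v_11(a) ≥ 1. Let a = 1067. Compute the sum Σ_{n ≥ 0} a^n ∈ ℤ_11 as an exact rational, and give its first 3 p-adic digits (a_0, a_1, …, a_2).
Σ a^n = 1/(1 − a) = -1/1066;  first 3 digits = (1, 9, 1)

v_11(a) = 1 ≥ 1, so the series converges in ℤ_11 to 1/(1 − a) = 1/(1 − 1067) = -1/1066. Expand this rational in ℤ_11: compute digits iteratively via d_i = x_i mod 11, x_{i+1} = (x_i − d_i)/11. The first 3 digits are (1, 9, 1).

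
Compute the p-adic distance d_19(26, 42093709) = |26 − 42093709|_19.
d_19(26, 42093709) = 1/2476099

Step 1 — x − y = 26 − 42093709 = -42093683. Step 2 — v_19(-42093683) = 5 (factor: -42093683 = −(19^5 · 17); the sign does not affect v_p). Step 3 — |x − y|_19 = 19^{-5} = 1/2476099.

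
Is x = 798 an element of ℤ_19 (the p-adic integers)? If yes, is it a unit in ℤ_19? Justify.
x ∈ ℤ_19 but not a unit; v_19(x) = 1 > 0

ℤ_19 = {x ∈ ℚ_19 : v_19(x) ≥ 0} and ℤ_19^× = {x ∈ ℤ_19 : v_19(x) = 0}. Here v_19(798) = v_19(num) − v_19(den) = 1; compare against these criteria.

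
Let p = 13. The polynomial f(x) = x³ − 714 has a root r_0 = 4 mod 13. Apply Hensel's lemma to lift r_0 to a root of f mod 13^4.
r_3 = 4996 (mod 28561)

Hensel: r_{i+1} = r_i − f(r_i)/f′(r_i) mod 13^{i+2}, where f′(x) = 3x². Iterate:
  r_0 = 4 (mod 13)
  r_1 = 95 (mod 169)
  r_2 = 602 (mod 2197)
  r_3 = 4996 (mod 28561)
Final: r = 4996 with f(r) ≡ 0 mod 13^4.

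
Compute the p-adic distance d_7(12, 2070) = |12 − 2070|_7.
d_7(12, 2070) = 1/343

Step 1 — x − y = 12 − 2070 = -2058. Step 2 — v_7(-2058) = 3 (factor: -2058 = −(7^3 · 6); the sign does not affect v_p). Step 3 — |x − y|_7 = 7^{-3} = 1/343.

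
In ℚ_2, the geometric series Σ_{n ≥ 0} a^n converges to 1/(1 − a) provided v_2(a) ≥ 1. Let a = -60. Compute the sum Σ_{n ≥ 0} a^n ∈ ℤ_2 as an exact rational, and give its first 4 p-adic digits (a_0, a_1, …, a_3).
Σ a^n = 1/(1 − a) = 1/61;  first 4 digits = (1, 0, 1, 0)

v_2(a) = 2 ≥ 1, so the series converges in ℤ_2 to 1/(1 − a) = 1/(1 − (-60)) = 1/61. Expand this rational in ℤ_2: compute digits iteratively via d_i = x_i mod 2, x_{i+1} = (x_i − d_i)/2. The first 4 digits are (1, 0, 1, 0).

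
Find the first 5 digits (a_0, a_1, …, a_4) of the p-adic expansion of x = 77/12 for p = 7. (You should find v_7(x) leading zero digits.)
(a_0, …, a_4) = (0, 5, 0, 4, 0)

v_7(77/12) = 1, so a_0 = ... = a_0 = 0. Factor out: x = 7^1 · u with u = 11/12 a unit in ℤ_7. Expand u iteratively via a_{v+i} = u_i mod 7, u_{i+1} = (u_i − a_{v+i})/7:
  u_0 = 11/12;  a_1 = 5;  u_1 = (u_0 − 5)/7 = -7/12
  u_1 = -7/12;  a_2 = 0;  u_2 = (u_1 − 0)/7 = -1/12
  u_2 = -1/12;  a_3 = 4;  u_3 = (u_2 − 4)/7 = -7/12
  u_3 = -7/12;  a_4 = 0;  u_4 = (u_3 − 0)/7 = -1/12
Digits: (0, 5, 0, 4, 0).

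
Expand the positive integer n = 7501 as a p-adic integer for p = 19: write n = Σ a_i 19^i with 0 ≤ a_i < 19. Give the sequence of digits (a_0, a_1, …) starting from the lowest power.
(a_0, a_1, …) = (15, 14, 1, 1)

Repeated division by 19 gives the digits low-to-high: 7501 = 15 + 14·19^1 + 1·19^2 + 1·19^3. Digit sequence: (15, 14, 1, 1).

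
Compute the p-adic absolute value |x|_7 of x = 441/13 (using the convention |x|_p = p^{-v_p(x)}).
|441/13|_7 = 1/49

Step 1 — compute v_7(x) by factoring powers of 7 out of the numerator and denominator: v_7(441/13) = 2. Step 2 — apply |x|_p = p^{-v_p(x)} = 7^{-2} = 1/49.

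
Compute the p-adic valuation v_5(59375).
v_5(59375) = 5

v_5(n) is the largest exponent k such that 5^k divides n. Factor out: 59375 = 5^5 · 19. (Sign doesn't affect v_p.) So v_5(59375) = 5.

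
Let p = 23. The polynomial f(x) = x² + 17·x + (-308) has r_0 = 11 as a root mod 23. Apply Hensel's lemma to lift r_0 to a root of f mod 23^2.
r_1 = 11 (mod 529)

Hensel: r_{i+1} = r_i − f(r_i)·(f′(r_i))^{-1} mod 23^{i+2}, f′(x) = 2x + 17. Iterate:
  r_0 = 11 (mod 23)
  r_1 = 11 (mod 529)
Final: r = 11 satisfies f(r) ≡ 0 mod 23^2.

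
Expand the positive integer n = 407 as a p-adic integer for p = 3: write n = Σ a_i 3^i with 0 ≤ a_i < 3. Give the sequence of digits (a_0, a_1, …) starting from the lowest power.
(a_0, a_1, …) = (2, 0, 0, 0, 2, 1)

Repeated division by 3 gives the digits low-to-high: 407 = 2 + 2·3^4 + 1·3^5. Digit sequence: (2, 0, 0, 0, 2, 1).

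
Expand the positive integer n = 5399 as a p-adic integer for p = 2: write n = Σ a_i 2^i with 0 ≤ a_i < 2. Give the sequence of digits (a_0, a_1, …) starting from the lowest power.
(a_0, a_1, …) = (1, 1, 1, 0, 1, 0, 0, 0, 1, 0, 1, 0, 1)

Repeated division by 2 gives the digits low-to-high: 5399 = 1 + 1·2^1 + 1·2^2 + 1·2^4 + 1·2^8 + 1·2^10 + 1·2^12. Digit sequence: (1, 1, 1, 0, 1, 0, 0, 0, 1, 0, 1, 0, 1).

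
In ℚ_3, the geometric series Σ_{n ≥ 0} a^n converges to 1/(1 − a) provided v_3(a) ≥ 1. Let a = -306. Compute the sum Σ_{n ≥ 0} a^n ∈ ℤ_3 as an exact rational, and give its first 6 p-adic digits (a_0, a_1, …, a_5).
Σ a^n = 1/(1 − a) = 1/307;  first 6 digits = (1, 0, 2, 0, 0, 0)

v_3(a) = 2 ≥ 1, so the series converges in ℤ_3 to 1/(1 − a) = 1/(1 − (-306)) = 1/307. Expand this rational in ℤ_3: compute digits iteratively via d_i = x_i mod 3, x_{i+1} = (x_i − d_i)/3. The first 6 digits are (1, 0, 2, 0, 0, 0).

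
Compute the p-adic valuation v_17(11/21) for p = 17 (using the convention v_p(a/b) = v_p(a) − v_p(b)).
v_17(11/21) = 0

Factor powers of 17 from the numerator and denominator of the reduced fraction: 11 = 17^0 · 11 and 21 = 17^0 · 21. Apply v_p(a/b) = v_p(a) − v_p(b): v_17(11/21) = 0 − 0 = 0.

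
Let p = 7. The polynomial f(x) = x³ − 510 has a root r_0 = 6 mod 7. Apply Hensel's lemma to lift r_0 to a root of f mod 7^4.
r_3 = 1476 (mod 2401)

Hensel: r_{i+1} = r_i − f(r_i)/f′(r_i) mod 7^{i+2}, where f′(x) = 3x². Iterate:
  r_0 = 6 (mod 7)
  r_1 = 6 (mod 49)
  r_2 = 104 (mod 343)
  r_3 = 1476 (mod 2401)
Final: r = 1476 with f(r) ≡ 0 mod 7^4.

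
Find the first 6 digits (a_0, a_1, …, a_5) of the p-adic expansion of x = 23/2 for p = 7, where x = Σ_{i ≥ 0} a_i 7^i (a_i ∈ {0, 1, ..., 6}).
(a_0, …, a_5) = (1, 5, 3, 3, 3, 3)

v_7(23/2) = 0 (numerator and denominator both coprime to 7), so x ∈ ℤ_7^×. Compute digits iteratively via a_i = x_i mod 7, x_{i+1} = (x_i − a_i)/7, with x_0 = x:
  x_0 = 23/2;  a_0 = 1;  x_1 = (x_0 − 1)/7 = 3/2
  x_1 = 3/2;  a_1 = 5;  x_2 = (x_1 − 5)/7 = -1/2
  x_2 = -1/2;  a_2 = 3;  x_3 = (x_2 − 3)/7 = -1/2
  x_3 = -1/2;  a_3 = 3;  x_4 = (x_3 − 3)/7 = -1/2
  x_4 = -1/2;  a_4 = 3;  x_5 = (x_4 − 3)/7 = -1/2
  x_5 = -1/2;  a_5 = 3;  x_6 = (x_5 − 3)/7 = -1/2
Digits: (1, 5, 3, 3, 3, 3).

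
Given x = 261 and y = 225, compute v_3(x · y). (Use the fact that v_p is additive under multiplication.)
v_3(58725) = 4

v_p(x) = 2 (factor: 261 = 3^2 · 29); v_p(y) = 2 (factor: 225 = 3^2 · 25). Additivity: v_p(xy) = v_p(x) + v_p(y) = 2 + 2 = 4. (Direct check: xy = 58725 = 3^4 · (725).)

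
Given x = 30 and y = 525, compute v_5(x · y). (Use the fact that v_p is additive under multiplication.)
v_5(15750) = 3

v_p(x) = 1 (factor: 30 = 5^1 · 6); v_p(y) = 2 (factor: 525 = 5^2 · 21). Additivity: v_p(xy) = v_p(x) + v_p(y) = 1 + 2 = 3. (Direct check: xy = 15750 = 5^3 · (126).)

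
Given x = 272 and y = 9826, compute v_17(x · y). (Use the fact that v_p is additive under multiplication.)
v_17(2672672) = 4

v_p(x) = 1 (factor: 272 = 17^1 · 16); v_p(y) = 3 (factor: 9826 = 17^3 · 2). Additivity: v_p(xy) = v_p(x) + v_p(y) = 1 + 3 = 4. (Direct check: xy = 2672672 = 17^4 · (32).)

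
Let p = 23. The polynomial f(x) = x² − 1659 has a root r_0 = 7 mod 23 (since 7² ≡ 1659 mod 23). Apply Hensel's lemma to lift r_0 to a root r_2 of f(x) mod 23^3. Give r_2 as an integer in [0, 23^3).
r_2 = 6999 (mod 12167)

Hensel's recurrence: r_{i+1} = r_i − f(r_i)·(f′(r_i))^{-1} mod 23^{i+2}, with f′(x) = 2x. Iterate:
  r_0 = 7 (mod 23)
  r_1 = 122 (mod 529)
  r_2 = 6999 (mod 12167)
Final: r_2 = 6999, and one checks f(r_2) ≡ 0 mod 23^3.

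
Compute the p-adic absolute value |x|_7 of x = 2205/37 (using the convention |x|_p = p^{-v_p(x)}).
|2205/37|_7 = 1/49

Step 1 — compute v_7(x) by factoring powers of 7 out of the numerator and denominator: v_7(2205/37) = 2. Step 2 — apply |x|_p = p^{-v_p(x)} = 7^{-2} = 1/49.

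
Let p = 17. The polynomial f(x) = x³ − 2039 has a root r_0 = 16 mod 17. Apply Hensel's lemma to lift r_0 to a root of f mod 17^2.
r_1 = 101 (mod 289)

Hensel: r_{i+1} = r_i − f(r_i)/f′(r_i) mod 17^{i+2}, where f′(x) = 3x². Iterate:
  r_0 = 16 (mod 17)
  r_1 = 101 (mod 289)
Final: r = 101 with f(r) ≡ 0 mod 17^2.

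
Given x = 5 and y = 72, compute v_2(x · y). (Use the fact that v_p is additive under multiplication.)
v_2(360) = 3

v_p(x) = 0 (factor: 5 = 2^0 · 5); v_p(y) = 3 (factor: 72 = 2^3 · 9). Additivity: v_p(xy) = v_p(x) + v_p(y) = 0 + 3 = 3. (Direct check: xy = 360 = 2^3 · (45).)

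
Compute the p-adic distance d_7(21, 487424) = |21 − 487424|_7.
d_7(21, 487424) = 1/16807

Step 1 — x − y = 21 − 487424 = -487403. Step 2 — v_7(-487403) = 5 (factor: -487403 = −(7^5 · 29); the sign does not affect v_p). Step 3 — |x − y|_7 = 7^{-5} = 1/16807.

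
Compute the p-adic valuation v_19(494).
v_19(494) = 1

v_19(n) is the largest exponent k such that 19^k divides n. Factor out: 494 = 19^1 · 26. (Sign doesn't affect v_p.) So v_19(494) = 1.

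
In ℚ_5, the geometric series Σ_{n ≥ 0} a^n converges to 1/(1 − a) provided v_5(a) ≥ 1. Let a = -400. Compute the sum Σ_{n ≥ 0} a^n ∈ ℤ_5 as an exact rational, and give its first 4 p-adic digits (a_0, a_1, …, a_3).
Σ a^n = 1/(1 − a) = 1/401;  first 4 digits = (1, 0, 4, 1)

v_5(a) = 2 ≥ 1, so the series converges in ℤ_5 to 1/(1 − a) = 1/(1 − (-400)) = 1/401. Expand this rational in ℤ_5: compute digits iteratively via d_i = x_i mod 5, x_{i+1} = (x_i − d_i)/5. The first 4 digits are (1, 0, 4, 1).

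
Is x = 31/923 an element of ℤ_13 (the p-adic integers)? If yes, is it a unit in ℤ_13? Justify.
x ∉ ℤ_13 (v_13(x) = -1 < 0)

ℤ_13 = {x ∈ ℚ_13 : v_13(x) ≥ 0} and ℤ_13^× = {x ∈ ℤ_13 : v_13(x) = 0}. Here v_13(31/923) = v_13(num) − v_13(den) = -1; compare against these criteria.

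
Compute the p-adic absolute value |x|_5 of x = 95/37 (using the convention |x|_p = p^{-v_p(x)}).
|95/37|_5 = 1/5

Step 1 — compute v_5(x) by factoring powers of 5 out of the numerator and denominator: v_5(95/37) = 1. Step 2 — apply |x|_p = p^{-v_p(x)} = 5^{-1} = 1/5.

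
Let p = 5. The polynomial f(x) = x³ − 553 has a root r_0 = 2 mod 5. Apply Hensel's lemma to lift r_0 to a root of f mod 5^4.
r_3 = 112 (mod 625)

Hensel: r_{i+1} = r_i − f(r_i)/f′(r_i) mod 5^{i+2}, where f′(x) = 3x². Iterate:
  r_0 = 2 (mod 5)
  r_1 = 12 (mod 25)
  r_2 = 112 (mod 125)
  r_3 = 112 (mod 625)
Final: r = 112 with f(r) ≡ 0 mod 5^4.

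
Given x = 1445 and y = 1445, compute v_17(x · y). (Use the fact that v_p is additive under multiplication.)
v_17(2088025) = 4

v_p(x) = 2 (factor: 1445 = 17^2 · 5); v_p(y) = 2 (factor: 1445 = 17^2 · 5). Additivity: v_p(xy) = v_p(x) + v_p(y) = 2 + 2 = 4. (Direct check: xy = 2088025 = 17^4 · (25).)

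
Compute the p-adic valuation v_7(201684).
v_7(201684) = 5

v_7(n) is the largest exponent k such that 7^k divides n. Factor out: 201684 = 7^5 · 12. (Sign doesn't affect v_p.) So v_7(201684) = 5.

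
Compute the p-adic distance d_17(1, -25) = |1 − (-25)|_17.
d_17(1, -25) = 1

Step 1 — x − y = 1 − (-25) = 26. Step 2 — v_17(26) = 0 (factor: 26 = (17^0 · 26); the sign does not affect v_p). Step 3 — |x − y|_17 = 17^{0} = 1.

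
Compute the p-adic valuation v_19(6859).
v_19(6859) = 3

v_19(n) is the largest exponent k such that 19^k divides n. Factor out: 6859 = 19^3 · 1. (Sign doesn't affect v_p.) So v_19(6859) = 3.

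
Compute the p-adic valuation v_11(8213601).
v_11(8213601) = 5

v_11(n) is the largest exponent k such that 11^k divides n. Factor out: 8213601 = 11^5 · 51. (Sign doesn't affect v_p.) So v_11(8213601) = 5.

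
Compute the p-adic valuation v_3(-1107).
v_3(-1107) = 3

v_3(n) is the largest exponent k such that 3^k divides n. Factor out: -1107 = -3^3 · 41. (Sign doesn't affect v_p.) So v_3(-1107) = 3.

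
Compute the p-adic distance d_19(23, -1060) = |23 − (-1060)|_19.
d_19(23, -1060) = 1/361

Step 1 — x − y = 23 − (-1060) = 1083. Step 2 — v_19(1083) = 2 (factor: 1083 = (19^2 · 3); the sign does not affect v_p). Step 3 — |x − y|_19 = 19^{-2} = 1/361.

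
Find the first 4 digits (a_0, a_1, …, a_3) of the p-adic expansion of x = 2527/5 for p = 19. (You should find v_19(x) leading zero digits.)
(a_0, …, a_3) = (0, 0, 9, 11)

v_19(2527/5) = 2, so a_0 = ... = a_1 = 0. Factor out: x = 19^2 · u with u = 7/5 a unit in ℤ_19. Expand u iteratively via a_{v+i} = u_i mod 19, u_{i+1} = (u_i − a_{v+i})/19:
  u_0 = 7/5;  a_2 = 9;  u_1 = (u_0 − 9)/19 = -2/5
  u_1 = -2/5;  a_3 = 11;  u_2 = (u_1 − 11)/19 = -3/5
Digits: (0, 0, 9, 11).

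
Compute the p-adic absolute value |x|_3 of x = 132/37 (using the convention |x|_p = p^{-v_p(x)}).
|132/37|_3 = 1/3

Step 1 — compute v_3(x) by factoring powers of 3 out of the numerator and denominator: v_3(132/37) = 1. Step 2 — apply |x|_p = p^{-v_p(x)} = 3^{-1} = 1/3.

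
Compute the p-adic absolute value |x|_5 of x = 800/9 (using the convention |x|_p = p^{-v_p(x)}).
|800/9|_5 = 1/25

Step 1 — compute v_5(x) by factoring powers of 5 out of the numerator and denominator: v_5(800/9) = 2. Step 2 — apply |x|_p = p^{-v_p(x)} = 5^{-2} = 1/25.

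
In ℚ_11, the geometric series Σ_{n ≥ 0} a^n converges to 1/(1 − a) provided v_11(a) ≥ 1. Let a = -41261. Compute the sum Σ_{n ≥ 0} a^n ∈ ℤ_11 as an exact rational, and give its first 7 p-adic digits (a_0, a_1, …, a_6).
Σ a^n = 1/(1 − a) = 1/41262;  first 7 digits = (1, 0, 0, 2, 8, 10, 3)

v_11(a) = 3 ≥ 1, so the series converges in ℤ_11 to 1/(1 − a) = 1/(1 − (-41261)) = 1/41262. Expand this rational in ℤ_11: compute digits iteratively via d_i = x_i mod 11, x_{i+1} = (x_i − d_i)/11. The first 7 digits are (1, 0, 0, 2, 8, 10, 3).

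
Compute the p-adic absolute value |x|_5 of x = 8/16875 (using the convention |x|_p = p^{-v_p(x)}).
|8/16875|_5 = 625

Step 1 — compute v_5(x) by factoring powers of 5 out of the numerator and denominator: v_5(8/16875) = -4. Step 2 — apply |x|_p = p^{-v_p(x)} = 5^{4} = 625.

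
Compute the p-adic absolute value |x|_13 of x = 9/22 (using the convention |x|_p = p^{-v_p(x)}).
|9/22|_13 = 1

Step 1 — compute v_13(x) by factoring powers of 13 out of the numerator and denominator: v_13(9/22) = 0. Step 2 — apply |x|_p = p^{-v_p(x)} = 13^{0} = 1.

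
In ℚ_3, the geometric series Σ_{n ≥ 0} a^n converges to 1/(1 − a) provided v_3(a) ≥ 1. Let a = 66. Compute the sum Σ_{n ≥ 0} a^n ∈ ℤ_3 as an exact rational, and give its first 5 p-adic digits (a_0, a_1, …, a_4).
Σ a^n = 1/(1 − a) = -1/65;  first 5 digits = (1, 1, 2, 2, 1)

v_3(a) = 1 ≥ 1, so the series converges in ℤ_3 to 1/(1 − a) = 1/(1 − 66) = -1/65. Expand this rational in ℤ_3: compute digits iteratively via d_i = x_i mod 3, x_{i+1} = (x_i − d_i)/3. The first 5 digits are (1, 1, 2, 2, 1).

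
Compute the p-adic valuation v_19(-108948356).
v_19(-108948356) = 5

v_19(n) is the largest exponent k such that 19^k divides n. Factor out: -108948356 = -19^5 · 44. (Sign doesn't affect v_p.) So v_19(-108948356) = 5.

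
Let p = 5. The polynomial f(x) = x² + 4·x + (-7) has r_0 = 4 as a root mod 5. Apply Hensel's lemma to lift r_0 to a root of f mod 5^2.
r_1 = 4 (mod 25)

Hensel: r_{i+1} = r_i − f(r_i)·(f′(r_i))^{-1} mod 5^{i+2}, f′(x) = 2x + 4. Iterate:
  r_0 = 4 (mod 5)
  r_1 = 4 (mod 25)
Final: r = 4 satisfies f(r) ≡ 0 mod 5^2.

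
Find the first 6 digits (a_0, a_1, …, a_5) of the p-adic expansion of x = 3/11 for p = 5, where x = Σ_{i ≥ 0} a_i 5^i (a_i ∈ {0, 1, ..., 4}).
(a_0, …, a_5) = (3, 4, 0, 3, 3, 2)

v_5(3/11) = 0 (numerator and denominator both coprime to 5), so x ∈ ℤ_5^×. Compute digits iteratively via a_i = x_i mod 5, x_{i+1} = (x_i − a_i)/5, with x_0 = x:
  x_0 = 3/11;  a_0 = 3;  x_1 = (x_0 − 3)/5 = -6/11
  x_1 = -6/11;  a_1 = 4;  x_2 = (x_1 − 4)/5 = -10/11
  x_2 = -10/11;  a_2 = 0;  x_3 = (x_2 − 0)/5 = -2/11
  x_3 = -2/11;  a_3 = 3;  x_4 = (x_3 − 3)/5 = -7/11
  x_4 = -7/11;  a_4 = 3;  x_5 = (x_4 − 3)/5 = -8/11
  x_5 = -8/11;  a_5 = 2;  x_6 = (x_5 − 2)/5 = -6/11
Digits: (3, 4, 0, 3, 3, 2).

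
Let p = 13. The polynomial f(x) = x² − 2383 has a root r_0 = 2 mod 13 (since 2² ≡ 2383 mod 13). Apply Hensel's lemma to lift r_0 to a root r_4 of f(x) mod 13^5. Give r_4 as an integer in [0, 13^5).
r_4 = 155105 (mod 371293)

Hensel's recurrence: r_{i+1} = r_i − f(r_i)·(f′(r_i))^{-1} mod 13^{i+2}, with f′(x) = 2x. Iterate:
  r_0 = 2 (mod 13)
  r_1 = 132 (mod 169)
  r_2 = 1315 (mod 2197)
  r_3 = 12300 (mod 28561)
  r_4 = 155105 (mod 371293)
Final: r_4 = 155105, and one checks f(r_4) ≡ 0 mod 13^5.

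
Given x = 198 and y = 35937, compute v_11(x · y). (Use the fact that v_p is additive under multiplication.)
v_11(7115526) = 4

v_p(x) = 1 (factor: 198 = 11^1 · 18); v_p(y) = 3 (factor: 35937 = 11^3 · 27). Additivity: v_p(xy) = v_p(x) + v_p(y) = 1 + 3 = 4. (Direct check: xy = 7115526 = 11^4 · (486).)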